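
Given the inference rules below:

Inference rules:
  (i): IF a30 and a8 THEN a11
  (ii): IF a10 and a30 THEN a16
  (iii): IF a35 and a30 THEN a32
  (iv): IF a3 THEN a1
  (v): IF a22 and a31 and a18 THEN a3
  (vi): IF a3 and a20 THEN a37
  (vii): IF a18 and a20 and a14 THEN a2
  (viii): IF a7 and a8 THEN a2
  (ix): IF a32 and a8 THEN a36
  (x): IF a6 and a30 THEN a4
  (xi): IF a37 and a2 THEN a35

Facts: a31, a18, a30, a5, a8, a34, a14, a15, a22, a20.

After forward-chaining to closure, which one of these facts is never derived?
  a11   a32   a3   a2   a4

Round 1: (i) [IF a30 and a8 THEN a11]; (v) [IF a22 and a31 and a18 THEN a3]; (vii) [IF a18 and a20 and a14 THEN a2]. Adds a11, a3, a2.
Round 2: (iv) [IF a3 THEN a1]; (vi) [IF a3 and a20 THEN a37]. Adds a1, a37.
Round 3: (xi) [IF a37 and a2 THEN a35]. Adds a35.
Round 4: (iii) [IF a35 and a30 THEN a32]. Adds a32.
Round 5: (ix) [IF a32 and a8 THEN a36]. Adds a36.
Derived: a2 (round 1), a11 (round 1), a3 (round 1), a32 (round 4). a4 never appears in any round.

a4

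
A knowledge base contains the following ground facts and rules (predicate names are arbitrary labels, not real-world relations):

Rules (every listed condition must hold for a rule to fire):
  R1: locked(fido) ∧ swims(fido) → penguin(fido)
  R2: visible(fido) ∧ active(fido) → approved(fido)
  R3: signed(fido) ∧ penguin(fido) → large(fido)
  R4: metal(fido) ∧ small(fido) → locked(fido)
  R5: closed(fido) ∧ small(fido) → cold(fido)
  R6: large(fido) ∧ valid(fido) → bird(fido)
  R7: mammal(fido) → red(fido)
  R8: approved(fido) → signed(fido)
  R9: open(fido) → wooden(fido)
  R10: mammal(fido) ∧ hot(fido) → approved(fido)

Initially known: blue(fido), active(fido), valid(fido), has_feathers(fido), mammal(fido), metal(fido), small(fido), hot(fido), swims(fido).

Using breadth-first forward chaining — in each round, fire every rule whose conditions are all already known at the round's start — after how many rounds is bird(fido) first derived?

4

Round 1 fires R4, R7, R10, giving locked(fido), red(fido), approved(fido).
Round 2 fires R1, R8, giving penguin(fido), signed(fido).
Round 3 fires R3, giving large(fido).
Round 4 fires R6, giving bird(fido).
bird(fido) first appears in round 4.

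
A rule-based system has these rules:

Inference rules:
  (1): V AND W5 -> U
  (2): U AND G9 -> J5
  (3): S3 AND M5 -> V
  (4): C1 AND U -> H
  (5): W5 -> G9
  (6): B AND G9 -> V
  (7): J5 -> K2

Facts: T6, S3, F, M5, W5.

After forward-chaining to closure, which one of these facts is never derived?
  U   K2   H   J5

Round 1: (3) [S3 AND M5 -> V]; (5) [W5 -> G9]. Adds V, G9.
Round 2: (1) [V AND W5 -> U]. Adds U.
Round 3: (2) [U AND G9 -> J5]. Adds J5.
Round 4: (7) [J5 -> K2]. Adds K2.
Derived: K2 (round 4), U (round 2), J5 (round 3). H never appears in any round.

H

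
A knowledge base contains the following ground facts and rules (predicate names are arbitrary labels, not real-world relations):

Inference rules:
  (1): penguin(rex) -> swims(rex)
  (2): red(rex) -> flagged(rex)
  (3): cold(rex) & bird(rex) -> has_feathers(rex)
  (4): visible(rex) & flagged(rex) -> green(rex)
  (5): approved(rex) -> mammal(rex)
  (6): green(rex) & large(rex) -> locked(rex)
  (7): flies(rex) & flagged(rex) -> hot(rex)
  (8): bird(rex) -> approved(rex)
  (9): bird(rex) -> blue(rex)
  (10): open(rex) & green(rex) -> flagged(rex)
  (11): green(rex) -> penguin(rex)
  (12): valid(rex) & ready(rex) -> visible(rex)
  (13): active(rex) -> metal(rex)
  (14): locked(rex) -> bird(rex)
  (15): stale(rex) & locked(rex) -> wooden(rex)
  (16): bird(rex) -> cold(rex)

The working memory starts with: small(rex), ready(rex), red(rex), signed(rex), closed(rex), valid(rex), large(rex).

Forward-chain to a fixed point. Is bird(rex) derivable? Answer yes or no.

Round 1 — (2), (12), derive flagged(rex), visible(rex).
Round 2 — (4), derive green(rex).
Round 3 — (6), (11), derive locked(rex), penguin(rex).
Round 4 — (1), (14), derive swims(rex), bird(rex).
Round 5 — (8), (9), (16), derive approved(rex), blue(rex), cold(rex).
Round 6 — (3), (5), derive has_feathers(rex), mammal(rex).
bird(rex) appears in round 4, so it is derivable.

yes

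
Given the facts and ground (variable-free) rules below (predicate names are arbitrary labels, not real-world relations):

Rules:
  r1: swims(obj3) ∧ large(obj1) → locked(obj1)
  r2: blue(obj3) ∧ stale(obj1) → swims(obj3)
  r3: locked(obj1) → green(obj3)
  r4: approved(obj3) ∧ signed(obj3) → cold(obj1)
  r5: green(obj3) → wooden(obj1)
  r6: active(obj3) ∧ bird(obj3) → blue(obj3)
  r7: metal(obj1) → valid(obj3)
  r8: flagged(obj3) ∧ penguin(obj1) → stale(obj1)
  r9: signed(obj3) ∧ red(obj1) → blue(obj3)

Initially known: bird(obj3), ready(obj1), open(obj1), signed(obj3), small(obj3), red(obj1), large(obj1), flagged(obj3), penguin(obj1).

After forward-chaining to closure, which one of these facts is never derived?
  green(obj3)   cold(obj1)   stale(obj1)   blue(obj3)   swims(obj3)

cold(obj1)

[1] r8 [flagged(obj3) ∧ penguin(obj1) → stale(obj1)]; r9 [signed(obj3) ∧ red(obj1) → blue(obj3)]. ⇒ new: stale(obj1), blue(obj3).
[2] r2 [blue(obj3) ∧ stale(obj1) → swims(obj3)]. ⇒ new: swims(obj3).
[3] r1 [swims(obj3) ∧ large(obj1) → locked(obj1)]. ⇒ new: locked(obj1).
[4] r3 [locked(obj1) → green(obj3)]. ⇒ new: green(obj3).
[5] r5 [green(obj3) → wooden(obj1)]. ⇒ new: wooden(obj1).
Derived: swims(obj3) (round 2), stale(obj1) (round 1), blue(obj3) (round 1), green(obj3) (round 4). cold(obj1) never appears in any round.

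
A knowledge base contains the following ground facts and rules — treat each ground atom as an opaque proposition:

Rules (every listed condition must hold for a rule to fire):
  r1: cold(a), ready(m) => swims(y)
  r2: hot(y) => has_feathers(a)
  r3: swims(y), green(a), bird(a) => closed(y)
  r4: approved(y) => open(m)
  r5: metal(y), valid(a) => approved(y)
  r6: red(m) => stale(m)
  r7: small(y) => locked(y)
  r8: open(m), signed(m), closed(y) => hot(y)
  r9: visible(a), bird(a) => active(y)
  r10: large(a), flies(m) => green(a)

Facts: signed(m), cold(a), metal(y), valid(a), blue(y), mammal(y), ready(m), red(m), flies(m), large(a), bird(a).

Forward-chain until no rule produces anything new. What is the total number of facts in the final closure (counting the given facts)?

Round 1: r1 [cold(a), ready(m) => swims(y)]; r5 [metal(y), valid(a) => approved(y)]; r6 [red(m) => stale(m)]; r10 [large(a), flies(m) => green(a)]. Adds swims(y), approved(y), stale(m), green(a).
Round 2: r3 [swims(y), green(a), bird(a) => closed(y)]; r4 [approved(y) => open(m)]. Adds closed(y), open(m).
Round 3: r8 [open(m), signed(m), closed(y) => hot(y)]. Adds hot(y).
Round 4: r2 [hot(y) => has_feathers(a)]. Adds has_feathers(a).
Closure: {approved(y), bird(a), blue(y), closed(y), cold(a), flies(m), green(a), has_feathers(a), hot(y), large(a), mammal(y), metal(y), open(m), ready(m), red(m), signed(m), stale(m), swims(y), valid(a)} — 19 facts.

19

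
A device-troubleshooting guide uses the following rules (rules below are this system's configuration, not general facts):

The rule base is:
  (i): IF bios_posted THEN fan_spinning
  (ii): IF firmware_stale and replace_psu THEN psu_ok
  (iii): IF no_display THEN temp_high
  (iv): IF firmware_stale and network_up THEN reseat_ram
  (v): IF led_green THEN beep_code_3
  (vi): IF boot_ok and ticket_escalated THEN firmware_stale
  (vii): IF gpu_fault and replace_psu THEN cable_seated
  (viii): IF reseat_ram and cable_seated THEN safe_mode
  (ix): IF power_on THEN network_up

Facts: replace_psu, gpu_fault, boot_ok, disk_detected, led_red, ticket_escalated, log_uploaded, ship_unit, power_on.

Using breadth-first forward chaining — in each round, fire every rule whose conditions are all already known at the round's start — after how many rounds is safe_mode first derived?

3

Round 1 fires (vi), (vii), (ix), giving firmware_stale, cable_seated, network_up.
Round 2 fires (ii), (iv), giving psu_ok, reseat_ram.
Round 3 fires (viii), giving safe_mode.
safe_mode first appears in round 3.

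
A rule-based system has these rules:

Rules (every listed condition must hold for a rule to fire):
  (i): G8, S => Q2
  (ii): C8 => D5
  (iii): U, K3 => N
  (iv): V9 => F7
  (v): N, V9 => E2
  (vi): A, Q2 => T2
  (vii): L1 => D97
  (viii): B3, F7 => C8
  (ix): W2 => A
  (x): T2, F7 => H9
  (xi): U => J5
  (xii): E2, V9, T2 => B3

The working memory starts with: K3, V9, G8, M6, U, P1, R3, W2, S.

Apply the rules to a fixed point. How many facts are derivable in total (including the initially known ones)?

Round 1: (i) [G8, S => Q2]; (iii) [U, K3 => N]; (iv) [V9 => F7]; (ix) [W2 => A]; (xi) [U => J5]. Adds Q2, N, F7, A, J5.
Round 2: (v) [N, V9 => E2]; (vi) [A, Q2 => T2]. Adds E2, T2.
Round 3: (x) [T2, F7 => H9]; (xii) [E2, V9, T2 => B3]. Adds H9, B3.
Round 4: (viii) [B3, F7 => C8]. Adds C8.
Round 5: (ii) [C8 => D5]. Adds D5.
Closure: {A, B3, C8, D5, E2, F7, G8, H9, J5, K3, M6, N, P1, Q2, R3, S, T2, U, V9, W2} — 20 facts.

20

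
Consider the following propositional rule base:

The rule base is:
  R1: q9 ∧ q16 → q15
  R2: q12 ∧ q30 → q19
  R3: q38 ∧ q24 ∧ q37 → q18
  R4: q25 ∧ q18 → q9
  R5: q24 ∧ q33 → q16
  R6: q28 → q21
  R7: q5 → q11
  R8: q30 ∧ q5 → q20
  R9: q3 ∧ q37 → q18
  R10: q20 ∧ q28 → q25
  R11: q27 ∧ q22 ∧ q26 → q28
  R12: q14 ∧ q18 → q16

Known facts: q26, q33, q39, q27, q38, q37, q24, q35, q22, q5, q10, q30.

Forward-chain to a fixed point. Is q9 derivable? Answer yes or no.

Round 1 — R3, R5, R7, R8, R11, derive q18, q16, q11, q20, q28.
Round 2 — R6, R10, derive q21, q25.
Round 3 — R4, derive q9.
Round 4 — R1, derive q15.
q9 appears in round 3, so it is derivable.

yes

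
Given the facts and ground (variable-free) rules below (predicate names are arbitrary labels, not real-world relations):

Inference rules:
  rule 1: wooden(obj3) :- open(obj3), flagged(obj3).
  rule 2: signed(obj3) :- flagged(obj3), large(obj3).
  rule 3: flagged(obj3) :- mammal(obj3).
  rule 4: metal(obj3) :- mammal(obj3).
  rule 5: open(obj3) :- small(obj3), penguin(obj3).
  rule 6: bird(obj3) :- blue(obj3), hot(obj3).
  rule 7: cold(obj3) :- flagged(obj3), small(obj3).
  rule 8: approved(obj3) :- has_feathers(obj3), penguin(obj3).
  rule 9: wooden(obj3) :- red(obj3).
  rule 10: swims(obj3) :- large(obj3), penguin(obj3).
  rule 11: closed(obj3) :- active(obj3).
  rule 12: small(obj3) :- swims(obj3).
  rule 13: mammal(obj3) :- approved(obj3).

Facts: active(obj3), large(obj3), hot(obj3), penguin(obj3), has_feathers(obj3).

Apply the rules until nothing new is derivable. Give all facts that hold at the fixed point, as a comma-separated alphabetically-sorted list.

Round 1 — rule 8, rule 10, rule 11, derive approved(obj3), swims(obj3), closed(obj3).
Round 2 — rule 12, rule 13, derive small(obj3), mammal(obj3).
Round 3 — rule 3, rule 4, rule 5, derive flagged(obj3), metal(obj3), open(obj3).
Round 4 — rule 1, rule 2, rule 7, derive wooden(obj3), signed(obj3), cold(obj3).

active(obj3), approved(obj3), closed(obj3), cold(obj3), flagged(obj3), has_feathers(obj3), hot(obj3), large(obj3), mammal(obj3), metal(obj3), open(obj3), penguin(obj3), signed(obj3), small(obj3), swims(obj3), wooden(obj3)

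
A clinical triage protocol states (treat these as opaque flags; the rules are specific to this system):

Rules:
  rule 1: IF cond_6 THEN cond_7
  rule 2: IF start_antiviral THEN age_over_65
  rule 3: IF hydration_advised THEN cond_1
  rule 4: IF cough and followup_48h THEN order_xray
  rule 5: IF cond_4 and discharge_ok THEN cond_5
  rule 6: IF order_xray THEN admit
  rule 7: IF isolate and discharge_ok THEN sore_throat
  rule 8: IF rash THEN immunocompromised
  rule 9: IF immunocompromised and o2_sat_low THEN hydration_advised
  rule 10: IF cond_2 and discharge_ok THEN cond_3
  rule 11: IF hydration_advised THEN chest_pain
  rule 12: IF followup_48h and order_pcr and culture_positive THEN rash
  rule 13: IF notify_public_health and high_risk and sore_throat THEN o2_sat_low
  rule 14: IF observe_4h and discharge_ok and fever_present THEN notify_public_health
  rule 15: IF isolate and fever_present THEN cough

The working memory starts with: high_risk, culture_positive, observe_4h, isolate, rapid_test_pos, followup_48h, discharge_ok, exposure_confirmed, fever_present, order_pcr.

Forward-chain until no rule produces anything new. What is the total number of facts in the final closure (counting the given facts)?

[1] rule 7 [IF isolate and discharge_ok THEN sore_throat]; rule 12 [IF followup_48h and order_pcr and culture_positive THEN rash]; rule 14 [IF observe_4h and discharge_ok and fever_present THEN notify_public_health]; rule 15 [IF isolate and fever_present THEN cough]. ⇒ new: sore_throat, rash, notify_public_health, cough.
[2] rule 4 [IF cough and followup_48h THEN order_xray]; rule 8 [IF rash THEN immunocompromised]; rule 13 [IF notify_public_health and high_risk and sore_throat THEN o2_sat_low]. ⇒ new: order_xray, immunocompromised, o2_sat_low.
[3] rule 6 [IF order_xray THEN admit]; rule 9 [IF immunocompromised and o2_sat_low THEN hydration_advised]. ⇒ new: admit, hydration_advised.
[4] rule 3 [IF hydration_advised THEN cond_1]; rule 11 [IF hydration_advised THEN chest_pain]. ⇒ new: cond_1, chest_pain.
Closure: {admit, chest_pain, cond_1, cough, culture_positive, discharge_ok, exposure_confirmed, fever_present, followup_48h, high_risk, hydration_advised, immunocompromised, isolate, notify_public_health, o2_sat_low, observe_4h, order_pcr, order_xray, rapid_test_pos, rash, sore_throat} — 21 facts.

21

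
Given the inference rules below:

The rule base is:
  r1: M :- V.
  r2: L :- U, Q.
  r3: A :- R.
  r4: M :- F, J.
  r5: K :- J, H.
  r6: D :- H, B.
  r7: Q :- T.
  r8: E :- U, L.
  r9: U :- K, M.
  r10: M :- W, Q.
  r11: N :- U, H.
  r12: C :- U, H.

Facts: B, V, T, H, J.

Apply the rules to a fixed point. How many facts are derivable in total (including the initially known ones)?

Round 1 fires r1, r5, r6, r7, giving M, K, D, Q.
Round 2 fires r9, giving U.
Round 3 fires r2, r11, r12, giving L, N, C.
Round 4 fires r8, giving E.
Closure: {B, C, D, E, H, J, K, L, M, N, Q, T, U, V} — 14 facts.

14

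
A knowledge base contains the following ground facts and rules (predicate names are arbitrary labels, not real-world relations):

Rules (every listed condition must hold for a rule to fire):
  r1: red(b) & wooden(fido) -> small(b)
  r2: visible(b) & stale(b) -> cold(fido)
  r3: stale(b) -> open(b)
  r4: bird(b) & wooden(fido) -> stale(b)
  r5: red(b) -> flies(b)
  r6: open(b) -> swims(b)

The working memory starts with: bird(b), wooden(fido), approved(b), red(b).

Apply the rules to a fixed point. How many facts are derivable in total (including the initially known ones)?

9

Round 1 — r1, r4, r5, derive small(b), stale(b), flies(b).
Round 2 — r3, derive open(b).
Round 3 — r6, derive swims(b).
Closure: {approved(b), bird(b), flies(b), open(b), red(b), small(b), stale(b), swims(b), wooden(fido)} — 9 facts.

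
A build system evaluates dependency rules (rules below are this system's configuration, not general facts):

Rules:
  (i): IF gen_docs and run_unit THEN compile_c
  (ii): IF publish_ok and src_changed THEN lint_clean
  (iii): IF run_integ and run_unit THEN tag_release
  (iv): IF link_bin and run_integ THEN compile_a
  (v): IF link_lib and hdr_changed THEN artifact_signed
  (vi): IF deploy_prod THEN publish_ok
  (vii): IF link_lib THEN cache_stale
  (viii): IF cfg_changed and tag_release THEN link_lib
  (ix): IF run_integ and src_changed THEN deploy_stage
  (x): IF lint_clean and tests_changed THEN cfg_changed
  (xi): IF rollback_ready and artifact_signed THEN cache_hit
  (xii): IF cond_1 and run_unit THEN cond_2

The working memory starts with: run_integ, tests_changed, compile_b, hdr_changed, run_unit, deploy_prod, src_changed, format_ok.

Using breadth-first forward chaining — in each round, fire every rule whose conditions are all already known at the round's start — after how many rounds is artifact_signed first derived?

Round 1: (iii) [IF run_integ and run_unit THEN tag_release]; (vi) [IF deploy_prod THEN publish_ok]; (ix) [IF run_integ and src_changed THEN deploy_stage]. New: tag_release, publish_ok, deploy_stage.
Round 2: (ii) [IF publish_ok and src_changed THEN lint_clean]. New: lint_clean.
Round 3: (x) [IF lint_clean and tests_changed THEN cfg_changed]. New: cfg_changed.
Round 4: (viii) [IF cfg_changed and tag_release THEN link_lib]. New: link_lib.
Round 5: (v) [IF link_lib and hdr_changed THEN artifact_signed]; (vii) [IF link_lib THEN cache_stale]. New: artifact_signed, cache_stale.
artifact_signed first appears in round 5.

5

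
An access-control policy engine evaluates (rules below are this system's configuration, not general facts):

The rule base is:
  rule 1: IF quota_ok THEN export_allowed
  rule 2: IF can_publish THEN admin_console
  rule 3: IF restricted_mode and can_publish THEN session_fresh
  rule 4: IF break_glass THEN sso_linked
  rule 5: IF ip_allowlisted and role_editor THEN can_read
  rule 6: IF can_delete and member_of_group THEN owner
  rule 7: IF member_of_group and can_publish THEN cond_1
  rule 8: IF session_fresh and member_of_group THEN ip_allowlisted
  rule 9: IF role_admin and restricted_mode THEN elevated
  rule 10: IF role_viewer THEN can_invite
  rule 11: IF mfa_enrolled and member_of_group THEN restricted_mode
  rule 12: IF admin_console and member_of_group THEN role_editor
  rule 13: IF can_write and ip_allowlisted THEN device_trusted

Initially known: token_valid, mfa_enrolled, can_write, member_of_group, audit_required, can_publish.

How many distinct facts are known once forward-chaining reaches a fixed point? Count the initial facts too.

Round 1: rule 2 [IF can_publish THEN admin_console]; rule 7 [IF member_of_group and can_publish THEN cond_1]; rule 11 [IF mfa_enrolled and member_of_group THEN restricted_mode]. New: admin_console, cond_1, restricted_mode.
Round 2: rule 3 [IF restricted_mode and can_publish THEN session_fresh]; rule 12 [IF admin_console and member_of_group THEN role_editor]. New: session_fresh, role_editor.
Round 3: rule 8 [IF session_fresh and member_of_group THEN ip_allowlisted]. New: ip_allowlisted.
Round 4: rule 5 [IF ip_allowlisted and role_editor THEN can_read]; rule 13 [IF can_write and ip_allowlisted THEN device_trusted]. New: can_read, device_trusted.
Closure: {admin_console, audit_required, can_publish, can_read, can_write, cond_1, device_trusted, ip_allowlisted, member_of_group, mfa_enrolled, restricted_mode, role_editor, session_fresh, token_valid} — 14 facts.

14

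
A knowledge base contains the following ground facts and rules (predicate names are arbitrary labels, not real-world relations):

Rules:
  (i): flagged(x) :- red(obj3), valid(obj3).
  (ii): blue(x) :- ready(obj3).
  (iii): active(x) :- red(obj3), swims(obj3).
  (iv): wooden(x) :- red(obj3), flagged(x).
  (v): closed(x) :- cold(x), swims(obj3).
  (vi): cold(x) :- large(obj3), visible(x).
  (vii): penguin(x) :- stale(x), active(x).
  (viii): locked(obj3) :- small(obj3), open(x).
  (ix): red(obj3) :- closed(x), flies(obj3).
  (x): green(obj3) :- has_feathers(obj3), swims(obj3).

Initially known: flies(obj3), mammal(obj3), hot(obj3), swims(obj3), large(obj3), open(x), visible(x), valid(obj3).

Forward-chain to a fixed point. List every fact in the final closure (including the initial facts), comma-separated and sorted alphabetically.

Round 1: (vi) [cold(x) :- large(obj3), visible(x).]. New: cold(x).
Round 2: (v) [closed(x) :- cold(x), swims(obj3).]. New: closed(x).
Round 3: (ix) [red(obj3) :- closed(x), flies(obj3).]. New: red(obj3).
Round 4: (i) [flagged(x) :- red(obj3), valid(obj3).]; (iii) [active(x) :- red(obj3), swims(obj3).]. New: flagged(x), active(x).
Round 5: (iv) [wooden(x) :- red(obj3), flagged(x).]. New: wooden(x).

active(x), closed(x), cold(x), flagged(x), flies(obj3), hot(obj3), large(obj3), mammal(obj3), open(x), red(obj3), swims(obj3), valid(obj3), visible(x), wooden(x)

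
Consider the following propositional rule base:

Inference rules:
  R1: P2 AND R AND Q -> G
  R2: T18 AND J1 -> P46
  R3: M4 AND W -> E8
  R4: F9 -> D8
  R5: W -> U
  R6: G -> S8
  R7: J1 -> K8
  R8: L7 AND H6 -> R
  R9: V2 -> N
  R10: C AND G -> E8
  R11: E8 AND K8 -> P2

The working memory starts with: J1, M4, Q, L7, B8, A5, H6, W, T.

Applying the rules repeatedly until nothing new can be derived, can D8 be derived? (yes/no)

[1] R3 [M4 AND W -> E8]; R5 [W -> U]; R7 [J1 -> K8]; R8 [L7 AND H6 -> R]. ⇒ new: E8, U, K8, R.
[2] R11 [E8 AND K8 -> P2]. ⇒ new: P2.
[3] R1 [P2 AND R AND Q -> G]. ⇒ new: G.
[4] R6 [G -> S8]. ⇒ new: S8.
Fixed point reached. D8 is concluded only by R4; R4 needs F9 (never derived).

no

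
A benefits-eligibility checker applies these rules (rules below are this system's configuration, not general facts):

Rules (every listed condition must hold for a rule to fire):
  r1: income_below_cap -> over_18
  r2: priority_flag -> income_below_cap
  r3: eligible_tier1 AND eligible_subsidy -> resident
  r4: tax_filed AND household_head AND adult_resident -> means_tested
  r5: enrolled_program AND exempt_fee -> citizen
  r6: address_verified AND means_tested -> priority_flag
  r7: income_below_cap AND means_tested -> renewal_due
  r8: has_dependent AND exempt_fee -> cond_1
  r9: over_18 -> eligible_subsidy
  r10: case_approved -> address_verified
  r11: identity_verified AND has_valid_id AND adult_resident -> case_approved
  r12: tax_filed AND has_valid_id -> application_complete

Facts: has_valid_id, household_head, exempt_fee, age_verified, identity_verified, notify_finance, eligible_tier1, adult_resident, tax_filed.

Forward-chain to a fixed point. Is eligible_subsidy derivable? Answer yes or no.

[1] r4 [tax_filed AND household_head AND adult_resident -> means_tested]; r11 [identity_verified AND has_valid_id AND adult_resident -> case_approved]; r12 [tax_filed AND has_valid_id -> application_complete]. ⇒ new: means_tested, case_approved, application_complete.
[2] r10 [case_approved -> address_verified]. ⇒ new: address_verified.
[3] r6 [address_verified AND means_tested -> priority_flag]. ⇒ new: priority_flag.
[4] r2 [priority_flag -> income_below_cap]. ⇒ new: income_below_cap.
[5] r1 [income_below_cap -> over_18]; r7 [income_below_cap AND means_tested -> renewal_due]. ⇒ new: over_18, renewal_due.
[6] r9 [over_18 -> eligible_subsidy]. ⇒ new: eligible_subsidy.
[7] r3 [eligible_tier1 AND eligible_subsidy -> resident]. ⇒ new: resident.
eligible_subsidy appears in round 6, so it is derivable.

yes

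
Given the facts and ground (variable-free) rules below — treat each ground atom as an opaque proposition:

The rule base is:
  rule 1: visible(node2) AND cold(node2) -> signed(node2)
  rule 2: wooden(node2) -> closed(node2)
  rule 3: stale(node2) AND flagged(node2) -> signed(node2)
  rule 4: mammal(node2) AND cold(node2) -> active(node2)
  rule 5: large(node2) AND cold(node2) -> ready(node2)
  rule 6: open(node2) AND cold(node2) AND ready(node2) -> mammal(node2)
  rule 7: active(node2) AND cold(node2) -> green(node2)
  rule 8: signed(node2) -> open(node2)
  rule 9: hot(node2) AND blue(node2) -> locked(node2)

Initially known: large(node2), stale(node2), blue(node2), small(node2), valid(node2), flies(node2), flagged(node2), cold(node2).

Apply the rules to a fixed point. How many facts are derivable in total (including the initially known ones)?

14

[1] rule 3 [stale(node2) AND flagged(node2) -> signed(node2)]; rule 5 [large(node2) AND cold(node2) -> ready(node2)]. ⇒ new: signed(node2), ready(node2).
[2] rule 8 [signed(node2) -> open(node2)]. ⇒ new: open(node2).
[3] rule 6 [open(node2) AND cold(node2) AND ready(node2) -> mammal(node2)]. ⇒ new: mammal(node2).
[4] rule 4 [mammal(node2) AND cold(node2) -> active(node2)]. ⇒ new: active(node2).
[5] rule 7 [active(node2) AND cold(node2) -> green(node2)]. ⇒ new: green(node2).
Closure: {active(node2), blue(node2), cold(node2), flagged(node2), flies(node2), green(node2), large(node2), mammal(node2), open(node2), ready(node2), signed(node2), small(node2), stale(node2), valid(node2)} — 14 facts.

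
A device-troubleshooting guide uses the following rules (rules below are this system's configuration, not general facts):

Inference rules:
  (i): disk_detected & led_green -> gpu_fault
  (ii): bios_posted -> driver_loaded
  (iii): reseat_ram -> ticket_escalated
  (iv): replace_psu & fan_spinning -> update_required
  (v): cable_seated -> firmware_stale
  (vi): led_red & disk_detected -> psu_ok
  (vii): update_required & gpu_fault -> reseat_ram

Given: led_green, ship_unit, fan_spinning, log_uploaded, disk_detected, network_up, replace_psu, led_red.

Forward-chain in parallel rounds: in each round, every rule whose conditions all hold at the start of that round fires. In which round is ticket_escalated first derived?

3

Round 1: (i) [disk_detected & led_green -> gpu_fault]; (iv) [replace_psu & fan_spinning -> update_required]; (vi) [led_red & disk_detected -> psu_ok]. Adds gpu_fault, update_required, psu_ok.
Round 2: (vii) [update_required & gpu_fault -> reseat_ram]. Adds reseat_ram.
Round 3: (iii) [reseat_ram -> ticket_escalated]. Adds ticket_escalated.
ticket_escalated first appears in round 3.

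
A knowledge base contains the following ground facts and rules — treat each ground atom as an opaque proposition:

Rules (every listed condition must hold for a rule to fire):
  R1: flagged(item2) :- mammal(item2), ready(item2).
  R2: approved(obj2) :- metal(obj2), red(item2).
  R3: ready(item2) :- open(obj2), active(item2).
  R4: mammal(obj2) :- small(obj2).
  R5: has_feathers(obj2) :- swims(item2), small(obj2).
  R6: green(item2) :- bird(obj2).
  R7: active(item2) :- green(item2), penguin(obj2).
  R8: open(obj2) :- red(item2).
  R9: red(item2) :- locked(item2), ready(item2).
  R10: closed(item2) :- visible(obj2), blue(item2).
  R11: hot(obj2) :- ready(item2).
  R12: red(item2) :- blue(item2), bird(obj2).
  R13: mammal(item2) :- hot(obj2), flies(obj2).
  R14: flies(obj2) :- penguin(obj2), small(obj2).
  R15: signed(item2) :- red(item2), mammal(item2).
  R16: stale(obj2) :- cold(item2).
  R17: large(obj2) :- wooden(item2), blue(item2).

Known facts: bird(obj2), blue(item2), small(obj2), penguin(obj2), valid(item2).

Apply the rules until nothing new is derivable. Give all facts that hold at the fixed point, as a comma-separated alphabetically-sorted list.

Round 1: R4 [mammal(obj2) :- small(obj2).]; R6 [green(item2) :- bird(obj2).]; R12 [red(item2) :- blue(item2), bird(obj2).]; R14 [flies(obj2) :- penguin(obj2), small(obj2).]. New: mammal(obj2), green(item2), red(item2), flies(obj2).
Round 2: R7 [active(item2) :- green(item2), penguin(obj2).]; R8 [open(obj2) :- red(item2).]. New: active(item2), open(obj2).
Round 3: R3 [ready(item2) :- open(obj2), active(item2).]. New: ready(item2).
Round 4: R11 [hot(obj2) :- ready(item2).]. New: hot(obj2).
Round 5: R13 [mammal(item2) :- hot(obj2), flies(obj2).]. New: mammal(item2).
Round 6: R1 [flagged(item2) :- mammal(item2), ready(item2).]; R15 [signed(item2) :- red(item2), mammal(item2).]. New: flagged(item2), signed(item2).

active(item2), bird(obj2), blue(item2), flagged(item2), flies(obj2), green(item2), hot(obj2), mammal(item2), mammal(obj2), open(obj2), penguin(obj2), ready(item2), red(item2), signed(item2), small(obj2), valid(item2)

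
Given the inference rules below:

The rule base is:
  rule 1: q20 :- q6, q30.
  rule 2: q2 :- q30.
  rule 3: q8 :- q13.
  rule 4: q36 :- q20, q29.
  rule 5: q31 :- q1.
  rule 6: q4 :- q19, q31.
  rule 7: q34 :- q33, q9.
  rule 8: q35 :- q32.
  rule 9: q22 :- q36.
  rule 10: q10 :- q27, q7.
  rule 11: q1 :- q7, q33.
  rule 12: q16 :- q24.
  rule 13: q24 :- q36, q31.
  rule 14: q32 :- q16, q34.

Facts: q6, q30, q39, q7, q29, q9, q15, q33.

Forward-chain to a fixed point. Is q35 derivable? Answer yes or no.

[1] rule 1 [q20 :- q6, q30.]; rule 2 [q2 :- q30.]; rule 7 [q34 :- q33, q9.]; rule 11 [q1 :- q7, q33.]. ⇒ new: q20, q2, q34, q1.
[2] rule 4 [q36 :- q20, q29.]; rule 5 [q31 :- q1.]. ⇒ new: q36, q31.
[3] rule 9 [q22 :- q36.]; rule 13 [q24 :- q36, q31.]. ⇒ new: q22, q24.
[4] rule 12 [q16 :- q24.]. ⇒ new: q16.
[5] rule 14 [q32 :- q16, q34.]. ⇒ new: q32.
[6] rule 8 [q35 :- q32.]. ⇒ new: q35.
q35 appears in round 6, so it is derivable.

yes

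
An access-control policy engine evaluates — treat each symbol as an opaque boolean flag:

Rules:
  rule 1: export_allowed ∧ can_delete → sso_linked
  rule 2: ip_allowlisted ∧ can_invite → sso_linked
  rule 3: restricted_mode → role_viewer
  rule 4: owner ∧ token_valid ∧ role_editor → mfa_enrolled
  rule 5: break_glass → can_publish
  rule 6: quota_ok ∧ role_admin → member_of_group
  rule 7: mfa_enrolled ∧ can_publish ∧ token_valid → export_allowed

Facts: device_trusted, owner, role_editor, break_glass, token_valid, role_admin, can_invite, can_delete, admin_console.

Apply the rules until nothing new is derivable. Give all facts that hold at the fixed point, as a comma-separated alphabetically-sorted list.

admin_console, break_glass, can_delete, can_invite, can_publish, device_trusted, export_allowed, mfa_enrolled, owner, role_admin, role_editor, sso_linked, token_valid

Round 1: rule 4 [owner ∧ token_valid ∧ role_editor → mfa_enrolled]; rule 5 [break_glass → can_publish]. Adds mfa_enrolled, can_publish.
Round 2: rule 7 [mfa_enrolled ∧ can_publish ∧ token_valid → export_allowed]. Adds export_allowed.
Round 3: rule 1 [export_allowed ∧ can_delete → sso_linked]. Adds sso_linked.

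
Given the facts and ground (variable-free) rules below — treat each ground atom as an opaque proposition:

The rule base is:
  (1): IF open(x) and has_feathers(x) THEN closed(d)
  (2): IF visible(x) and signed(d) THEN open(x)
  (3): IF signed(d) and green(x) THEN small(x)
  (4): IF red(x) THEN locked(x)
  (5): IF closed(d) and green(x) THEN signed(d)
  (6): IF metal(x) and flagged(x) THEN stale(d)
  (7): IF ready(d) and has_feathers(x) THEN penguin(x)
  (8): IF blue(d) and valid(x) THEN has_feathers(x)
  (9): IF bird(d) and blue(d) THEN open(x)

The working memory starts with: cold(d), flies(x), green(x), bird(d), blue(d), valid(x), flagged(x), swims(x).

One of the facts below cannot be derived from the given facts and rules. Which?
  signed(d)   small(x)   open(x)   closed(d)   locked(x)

locked(x)

Round 1 fires (8), (9), giving has_feathers(x), open(x).
Round 2 fires (1), giving closed(d).
Round 3 fires (5), giving signed(d).
Round 4 fires (3), giving small(x).
Derived: small(x) (round 4), closed(d) (round 2), open(x) (round 1), signed(d) (round 3). locked(x) never appears in any round.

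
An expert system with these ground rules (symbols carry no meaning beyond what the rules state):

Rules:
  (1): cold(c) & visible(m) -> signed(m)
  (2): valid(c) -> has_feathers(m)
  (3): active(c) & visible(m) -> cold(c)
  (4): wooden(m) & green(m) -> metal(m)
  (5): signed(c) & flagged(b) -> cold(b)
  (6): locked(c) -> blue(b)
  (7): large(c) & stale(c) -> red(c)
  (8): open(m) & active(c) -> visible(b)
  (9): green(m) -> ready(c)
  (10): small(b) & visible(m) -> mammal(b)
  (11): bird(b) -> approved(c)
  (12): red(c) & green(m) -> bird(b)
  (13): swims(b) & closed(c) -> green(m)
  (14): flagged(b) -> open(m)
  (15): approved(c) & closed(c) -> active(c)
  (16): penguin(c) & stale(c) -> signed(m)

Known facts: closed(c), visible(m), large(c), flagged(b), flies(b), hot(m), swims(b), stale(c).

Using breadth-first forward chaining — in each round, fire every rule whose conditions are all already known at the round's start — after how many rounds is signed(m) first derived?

6

Round 1: (7) [large(c) & stale(c) -> red(c)]; (13) [swims(b) & closed(c) -> green(m)]; (14) [flagged(b) -> open(m)]. Adds red(c), green(m), open(m).
Round 2: (9) [green(m) -> ready(c)]; (12) [red(c) & green(m) -> bird(b)]. Adds ready(c), bird(b).
Round 3: (11) [bird(b) -> approved(c)]. Adds approved(c).
Round 4: (15) [approved(c) & closed(c) -> active(c)]. Adds active(c).
Round 5: (3) [active(c) & visible(m) -> cold(c)]; (8) [open(m) & active(c) -> visible(b)]. Adds cold(c), visible(b).
Round 6: (1) [cold(c) & visible(m) -> signed(m)]. Adds signed(m).
signed(m) first appears in round 6.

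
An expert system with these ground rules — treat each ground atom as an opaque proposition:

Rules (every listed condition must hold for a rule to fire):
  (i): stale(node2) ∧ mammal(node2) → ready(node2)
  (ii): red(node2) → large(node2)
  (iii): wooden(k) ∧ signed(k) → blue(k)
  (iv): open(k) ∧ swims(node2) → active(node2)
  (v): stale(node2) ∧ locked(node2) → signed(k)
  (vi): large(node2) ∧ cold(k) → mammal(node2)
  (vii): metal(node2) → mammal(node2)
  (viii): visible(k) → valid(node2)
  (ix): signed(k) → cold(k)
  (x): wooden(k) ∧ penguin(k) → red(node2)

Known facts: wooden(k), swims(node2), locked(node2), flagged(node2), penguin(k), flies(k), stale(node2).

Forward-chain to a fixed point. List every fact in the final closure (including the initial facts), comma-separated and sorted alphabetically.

blue(k), cold(k), flagged(node2), flies(k), large(node2), locked(node2), mammal(node2), penguin(k), ready(node2), red(node2), signed(k), stale(node2), swims(node2), wooden(k)

[1] (v) [stale(node2) ∧ locked(node2) → signed(k)]; (x) [wooden(k) ∧ penguin(k) → red(node2)]. ⇒ new: signed(k), red(node2).
[2] (ii) [red(node2) → large(node2)]; (iii) [wooden(k) ∧ signed(k) → blue(k)]; (ix) [signed(k) → cold(k)]. ⇒ new: large(node2), blue(k), cold(k).
[3] (vi) [large(node2) ∧ cold(k) → mammal(node2)]. ⇒ new: mammal(node2).
[4] (i) [stale(node2) ∧ mammal(node2) → ready(node2)]. ⇒ new: ready(node2).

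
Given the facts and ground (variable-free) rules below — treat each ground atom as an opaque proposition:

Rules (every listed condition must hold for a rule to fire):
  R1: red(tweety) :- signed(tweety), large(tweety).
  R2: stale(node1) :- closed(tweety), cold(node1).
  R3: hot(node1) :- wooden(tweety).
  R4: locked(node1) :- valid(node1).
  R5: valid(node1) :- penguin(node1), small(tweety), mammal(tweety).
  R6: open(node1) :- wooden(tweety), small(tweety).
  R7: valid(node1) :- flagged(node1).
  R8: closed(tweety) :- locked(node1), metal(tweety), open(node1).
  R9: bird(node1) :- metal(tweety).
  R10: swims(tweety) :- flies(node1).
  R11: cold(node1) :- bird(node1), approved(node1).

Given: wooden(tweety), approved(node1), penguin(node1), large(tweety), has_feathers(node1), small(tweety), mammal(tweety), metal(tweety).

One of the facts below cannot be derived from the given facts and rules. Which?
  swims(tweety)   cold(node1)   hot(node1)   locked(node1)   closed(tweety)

swims(tweety)

Round 1 fires R3, R5, R6, R9, giving hot(node1), valid(node1), open(node1), bird(node1).
Round 2 fires R4, R11, giving locked(node1), cold(node1).
Round 3 fires R8, giving closed(tweety).
Round 4 fires R2, giving stale(node1).
Derived: cold(node1) (round 2), locked(node1) (round 2), closed(tweety) (round 3), hot(node1) (round 1). swims(tweety) never appears in any round.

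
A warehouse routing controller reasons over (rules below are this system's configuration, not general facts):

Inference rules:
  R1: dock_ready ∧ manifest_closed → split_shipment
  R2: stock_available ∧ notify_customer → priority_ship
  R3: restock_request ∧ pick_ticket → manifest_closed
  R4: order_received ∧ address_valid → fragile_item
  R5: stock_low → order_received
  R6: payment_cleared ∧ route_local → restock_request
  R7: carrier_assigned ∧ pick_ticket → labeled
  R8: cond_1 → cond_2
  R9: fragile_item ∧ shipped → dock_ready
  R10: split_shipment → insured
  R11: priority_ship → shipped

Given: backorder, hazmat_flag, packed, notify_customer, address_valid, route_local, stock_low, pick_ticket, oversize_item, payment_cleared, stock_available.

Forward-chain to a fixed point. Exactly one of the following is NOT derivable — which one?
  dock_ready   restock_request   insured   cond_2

Round 1: R2 [stock_available ∧ notify_customer → priority_ship]; R5 [stock_low → order_received]; R6 [payment_cleared ∧ route_local → restock_request]. Adds priority_ship, order_received, restock_request.
Round 2: R3 [restock_request ∧ pick_ticket → manifest_closed]; R4 [order_received ∧ address_valid → fragile_item]; R11 [priority_ship → shipped]. Adds manifest_closed, fragile_item, shipped.
Round 3: R9 [fragile_item ∧ shipped → dock_ready]. Adds dock_ready.
Round 4: R1 [dock_ready ∧ manifest_closed → split_shipment]. Adds split_shipment.
Round 5: R10 [split_shipment → insured]. Adds insured.
Derived: insured (round 5), restock_request (round 1), dock_ready (round 3). cond_2 never appears in any round.

cond_2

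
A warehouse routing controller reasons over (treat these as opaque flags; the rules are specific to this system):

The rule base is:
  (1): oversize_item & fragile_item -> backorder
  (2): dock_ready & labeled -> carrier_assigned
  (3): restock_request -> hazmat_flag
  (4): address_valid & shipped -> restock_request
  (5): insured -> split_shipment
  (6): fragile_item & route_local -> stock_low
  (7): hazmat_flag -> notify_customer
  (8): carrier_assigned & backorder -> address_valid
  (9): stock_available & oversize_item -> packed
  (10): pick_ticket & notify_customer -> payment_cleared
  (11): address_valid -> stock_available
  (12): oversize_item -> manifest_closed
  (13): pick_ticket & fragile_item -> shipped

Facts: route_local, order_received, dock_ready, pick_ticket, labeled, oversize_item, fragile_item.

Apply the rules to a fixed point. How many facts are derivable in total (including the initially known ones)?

19

Round 1: (1) [oversize_item & fragile_item -> backorder]; (2) [dock_ready & labeled -> carrier_assigned]; (6) [fragile_item & route_local -> stock_low]; (12) [oversize_item -> manifest_closed]; (13) [pick_ticket & fragile_item -> shipped]. New: backorder, carrier_assigned, stock_low, manifest_closed, shipped.
Round 2: (8) [carrier_assigned & backorder -> address_valid]. New: address_valid.
Round 3: (4) [address_valid & shipped -> restock_request]; (11) [address_valid -> stock_available]. New: restock_request, stock_available.
Round 4: (3) [restock_request -> hazmat_flag]; (9) [stock_available & oversize_item -> packed]. New: hazmat_flag, packed.
Round 5: (7) [hazmat_flag -> notify_customer]. New: notify_customer.
Round 6: (10) [pick_ticket & notify_customer -> payment_cleared]. New: payment_cleared.
Closure: {address_valid, backorder, carrier_assigned, dock_ready, fragile_item, hazmat_flag, labeled, manifest_closed, notify_customer, order_received, oversize_item, packed, payment_cleared, pick_ticket, restock_request, route_local, shipped, stock_available, stock_low} — 19 facts.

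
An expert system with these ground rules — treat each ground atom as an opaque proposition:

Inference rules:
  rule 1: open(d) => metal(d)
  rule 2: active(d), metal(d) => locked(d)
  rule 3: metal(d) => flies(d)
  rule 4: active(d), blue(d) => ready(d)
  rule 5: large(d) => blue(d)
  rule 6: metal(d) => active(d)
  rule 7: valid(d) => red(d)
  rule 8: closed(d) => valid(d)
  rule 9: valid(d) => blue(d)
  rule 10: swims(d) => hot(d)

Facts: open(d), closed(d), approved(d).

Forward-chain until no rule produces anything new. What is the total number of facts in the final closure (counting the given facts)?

Round 1 fires rule 1, rule 8, giving metal(d), valid(d).
Round 2 fires rule 3, rule 6, rule 7, rule 9, giving flies(d), active(d), red(d), blue(d).
Round 3 fires rule 2, rule 4, giving locked(d), ready(d).
Closure: {active(d), approved(d), blue(d), closed(d), flies(d), locked(d), metal(d), open(d), ready(d), red(d), valid(d)} — 11 facts.

11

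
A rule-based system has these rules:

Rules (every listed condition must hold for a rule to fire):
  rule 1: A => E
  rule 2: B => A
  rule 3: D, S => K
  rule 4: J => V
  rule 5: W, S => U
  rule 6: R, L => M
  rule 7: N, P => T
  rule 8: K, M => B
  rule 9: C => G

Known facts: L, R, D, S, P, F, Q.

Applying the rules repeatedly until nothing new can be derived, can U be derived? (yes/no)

Round 1 — rule 3, rule 6, derive K, M.
Round 2 — rule 8, derive B.
Round 3 — rule 2, derive A.
Round 4 — rule 1, derive E.
Fixed point reached. U is concluded only by rule 5; rule 5 needs W (never derived).

no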